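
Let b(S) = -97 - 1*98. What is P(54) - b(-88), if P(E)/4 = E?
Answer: 411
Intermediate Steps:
P(E) = 4*E
b(S) = -195 (b(S) = -97 - 98 = -195)
P(54) - b(-88) = 4*54 - 1*(-195) = 216 + 195 = 411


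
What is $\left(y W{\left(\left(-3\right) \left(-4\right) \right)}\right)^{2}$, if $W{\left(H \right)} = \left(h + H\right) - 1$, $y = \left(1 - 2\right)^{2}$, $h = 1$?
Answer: $144$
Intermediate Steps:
$y = 1$ ($y = \left(-1\right)^{2} = 1$)
$W{\left(H \right)} = H$ ($W{\left(H \right)} = \left(1 + H\right) - 1 = H$)
$\left(y W{\left(\left(-3\right) \left(-4\right) \right)}\right)^{2} = \left(1 \left(\left(-3\right) \left(-4\right)\right)\right)^{2} = \left(1 \cdot 12\right)^{2} = 12^{2} = 144$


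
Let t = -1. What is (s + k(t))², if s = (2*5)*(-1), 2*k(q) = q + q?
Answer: 121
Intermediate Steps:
k(q) = q (k(q) = (q + q)/2 = (2*q)/2 = q)
s = -10 (s = 10*(-1) = -10)
(s + k(t))² = (-10 - 1)² = (-11)² = 121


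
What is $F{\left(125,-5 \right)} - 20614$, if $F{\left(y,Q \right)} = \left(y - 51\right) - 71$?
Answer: $-20611$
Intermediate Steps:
$F{\left(y,Q \right)} = -122 + y$ ($F{\left(y,Q \right)} = \left(-51 + y\right) - 71 = -122 + y$)
$F{\left(125,-5 \right)} - 20614 = \left(-122 + 125\right) - 20614 = 3 - 20614 = -20611$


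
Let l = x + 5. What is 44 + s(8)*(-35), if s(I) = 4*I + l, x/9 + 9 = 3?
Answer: 639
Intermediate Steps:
x = -54 (x = -81 + 9*3 = -81 + 27 = -54)
l = -49 (l = -54 + 5 = -49)
s(I) = -49 + 4*I (s(I) = 4*I - 49 = -49 + 4*I)
44 + s(8)*(-35) = 44 + (-49 + 4*8)*(-35) = 44 + (-49 + 32)*(-35) = 44 - 17*(-35) = 44 + 595 = 639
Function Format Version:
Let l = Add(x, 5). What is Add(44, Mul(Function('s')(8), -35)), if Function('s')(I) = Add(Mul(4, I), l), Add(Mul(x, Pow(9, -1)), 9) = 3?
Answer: 639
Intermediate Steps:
x = -54 (x = Add(-81, Mul(9, 3)) = Add(-81, 27) = -54)
l = -49 (l = Add(-54, 5) = -49)
Function('s')(I) = Add(-49, Mul(4, I)) (Function('s')(I) = Add(Mul(4, I), -49) = Add(-49, Mul(4, I)))
Add(44, Mul(Function('s')(8), -35)) = Add(44, Mul(Add(-49, Mul(4, 8)), -35)) = Add(44, Mul(Add(-49, 32), -35)) = Add(44, Mul(-17, -35)) = Add(44, 595) = 639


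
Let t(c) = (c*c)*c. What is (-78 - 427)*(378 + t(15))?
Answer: -1895265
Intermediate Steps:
t(c) = c³ (t(c) = c²*c = c³)
(-78 - 427)*(378 + t(15)) = (-78 - 427)*(378 + 15³) = -505*(378 + 3375) = -505*3753 = -1895265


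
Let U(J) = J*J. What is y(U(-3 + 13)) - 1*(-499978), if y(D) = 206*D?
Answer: 520578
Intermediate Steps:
U(J) = J²
y(U(-3 + 13)) - 1*(-499978) = 206*(-3 + 13)² - 1*(-499978) = 206*10² + 499978 = 206*100 + 499978 = 20600 + 499978 = 520578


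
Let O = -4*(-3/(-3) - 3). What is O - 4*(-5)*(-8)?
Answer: -152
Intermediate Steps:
O = 8 (O = -4*(-3*(-⅓) - 3) = -4*(1 - 3) = -4*(-2) = 8)
O - 4*(-5)*(-8) = 8 - 4*(-5)*(-8) = 8 + 20*(-8) = 8 - 160 = -152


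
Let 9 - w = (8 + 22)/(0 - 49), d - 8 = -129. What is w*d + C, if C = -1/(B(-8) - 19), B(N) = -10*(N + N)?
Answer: -8035780/6909 ≈ -1163.1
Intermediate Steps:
B(N) = -20*N
d = -121 (d = 8 - 129 = -121)
C = -1/141 (C = -1/(-20*(-8) - 19) = -1/(160 - 19) = -1/141 ≈ -0.0070922)
w = 471/49 (w = 9 - (8 + 22)/(0 - 49) = 9 - 30/(-49) = 9 - 30*(-1)/49 = 9 - 1*(-30/49) = 9 + 30/49 = 471/49 ≈ 9.6122)
w*d + C = (471/49)*(-121) - 1/141 = -56991/49 - 1/141 = -8035780/6909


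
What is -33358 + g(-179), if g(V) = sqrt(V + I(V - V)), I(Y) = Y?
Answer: -33358 + I*sqrt(179) ≈ -33358.0 + 13.379*I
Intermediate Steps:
g(V) = sqrt(V) (g(V) = sqrt(V + (V - V)) = sqrt(V + 0) = sqrt(V))
-33358 + g(-179) = -33358 + sqrt(-179) = -33358 + I*sqrt(179)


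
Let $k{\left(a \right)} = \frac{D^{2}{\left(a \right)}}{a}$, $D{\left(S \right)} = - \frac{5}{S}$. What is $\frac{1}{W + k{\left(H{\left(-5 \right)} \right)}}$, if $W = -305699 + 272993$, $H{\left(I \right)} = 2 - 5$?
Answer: $- \frac{27}{883087} \approx -3.0575 \cdot 10^{-5}$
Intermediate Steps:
$H{\left(I \right)} = -3$ ($H{\left(I \right)} = 2 - 5 = -3$)
$W = -32706$
$k{\left(a \right)} = \frac{25}{a^{3}}$ ($k{\left(a \right)} = \frac{\left(- \frac{5}{a}\right)^{2}}{a} = \frac{25 \frac{1}{a^{2}}}{a} = \frac{25}{a^{3}}$)
$\frac{1}{W + k{\left(H{\left(-5 \right)} \right)}} = \frac{1}{-32706 + \frac{25}{-27}} = \frac{1}{-32706 + 25 \left(- \frac{1}{27}\right)} = \frac{1}{-32706 - \frac{25}{27}} = \frac{1}{- \frac{883087}{27}} = - \frac{27}{883087}$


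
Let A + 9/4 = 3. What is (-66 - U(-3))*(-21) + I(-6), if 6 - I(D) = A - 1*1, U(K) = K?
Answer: 5317/4 ≈ 1329.3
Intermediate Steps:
A = ¾ (A = -9/4 + 3 = ¾ ≈ 0.75000)
I(D) = 25/4 (I(D) = 6 - (¾ - 1*1) = 6 - (¾ - 1) = 6 - 1*(-¼) = 6 + ¼ = 25/4)
(-66 - U(-3))*(-21) + I(-6) = (-66 - 1*(-3))*(-21) + 25/4 = (-66 + 3)*(-21) + 25/4 = -63*(-21) + 25/4 = 1323 + 25/4 = 5317/4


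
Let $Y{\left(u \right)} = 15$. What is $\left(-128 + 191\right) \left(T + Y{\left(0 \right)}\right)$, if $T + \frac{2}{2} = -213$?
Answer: $-12537$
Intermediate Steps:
$T = -214$ ($T = -1 - 213 = -214$)
$\left(-128 + 191\right) \left(T + Y{\left(0 \right)}\right) = \left(-128 + 191\right) \left(-214 + 15\right) = 63 \left(-199\right) = -12537$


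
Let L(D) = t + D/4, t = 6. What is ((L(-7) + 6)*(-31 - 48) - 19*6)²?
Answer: 13653025/16 ≈ 8.5331e+5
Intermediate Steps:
L(D) = 6 + D/4
((L(-7) + 6)*(-31 - 48) - 19*6)² = (((6 + (¼)*(-7)) + 6)*(-31 - 48) - 19*6)² = (((6 - 7/4) + 6)*(-79) - 114)² = ((17/4 + 6)*(-79) - 114)² = ((41/4)*(-79) - 114)² = (-3239/4 - 114)² = (-3695/4)² = 13653025/16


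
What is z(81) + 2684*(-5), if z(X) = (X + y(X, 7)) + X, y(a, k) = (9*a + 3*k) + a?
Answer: -12427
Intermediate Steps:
y(a, k) = 3*k + 10*a (y(a, k) = (3*k + 9*a) + a = 3*k + 10*a)
z(X) = 21 + 12*X (z(X) = (X + (3*7 + 10*X)) + X = (X + (21 + 10*X)) + X = (21 + 11*X) + X = 21 + 12*X)
z(81) + 2684*(-5) = (21 + 12*81) + 2684*(-5) = (21 + 972) - 13420 = 993 - 13420 = -12427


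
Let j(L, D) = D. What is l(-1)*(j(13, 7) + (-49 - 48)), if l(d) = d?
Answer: 90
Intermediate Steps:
l(-1)*(j(13, 7) + (-49 - 48)) = -(7 + (-49 - 48)) = -(7 - 97) = -1*(-90) = 90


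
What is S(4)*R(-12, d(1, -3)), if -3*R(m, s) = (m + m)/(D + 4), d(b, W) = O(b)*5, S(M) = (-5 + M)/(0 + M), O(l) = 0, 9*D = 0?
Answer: -½ ≈ -0.50000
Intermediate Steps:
D = 0 (D = (⅑)*0 = 0)
S(M) = (-5 + M)/M
d(b, W) = 0 (d(b, W) = 0*5 = 0)
R(m, s) = -m/6 (R(m, s) = -(m + m)/(3*(0 + 4)) = -2*m/(3*4) = -m/6)
S(4)*R(-12, d(1, -3)) = ((-5 + 4)/4)*(-⅙*(-12)) = ((¼)*(-1))*2 = -¼*2 = -½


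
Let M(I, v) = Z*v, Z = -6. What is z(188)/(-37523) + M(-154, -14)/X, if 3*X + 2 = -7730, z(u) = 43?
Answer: -2447068/72531959 ≈ -0.033738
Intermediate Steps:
X = -7732/3 (X = -⅔ + (⅓)*(-7730) = -⅔ - 7730/3 = -7732/3 ≈ -2577.3)
M(I, v) = -6*v
z(188)/(-37523) + M(-154, -14)/X = 43/(-37523) + (-6*(-14))/(-7732/3) = 43*(-1/37523) + 84*(-3/7732) = -43/37523 - 63/1933 = -2447068/72531959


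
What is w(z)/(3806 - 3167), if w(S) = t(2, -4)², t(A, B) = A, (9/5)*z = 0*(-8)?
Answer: 4/639 ≈ 0.0062598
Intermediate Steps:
z = 0 (z = 5*(0*(-8))/9 = (5/9)*0 = 0)
w(S) = 4 (w(S) = 2² = 4)
w(z)/(3806 - 3167) = 4/(3806 - 3167) = 4/639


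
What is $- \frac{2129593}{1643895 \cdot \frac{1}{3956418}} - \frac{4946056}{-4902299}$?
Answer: $- \frac{37312201096120058}{7279914015} \approx -5.1254 \cdot 10^{6}$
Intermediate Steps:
$- \frac{2129593}{1643895 \cdot \frac{1}{3956418}} - \frac{4946056}{-4902299} = - \frac{2129593}{1643895 \cdot \frac{1}{3956418}} - - \frac{4946056}{4902299} = - \frac{2129593}{\frac{1485}{3574}} + \frac{4946056}{4902299} = \left(-2129593\right) \frac{3574}{1485} + \frac{4946056}{4902299} = - \frac{7611165382}{1485} + \frac{4946056}{4902299} = - \frac{37312201096120058}{7279914015}$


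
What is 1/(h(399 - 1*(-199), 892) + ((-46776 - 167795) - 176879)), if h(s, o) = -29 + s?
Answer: -1/390881 ≈ -2.5583e-6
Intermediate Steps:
1/(h(399 - 1*(-199), 892) + ((-46776 - 167795) - 176879)) = 1/((-29 + (399 - 1*(-199))) + ((-46776 - 167795) - 176879)) = 1/((-29 + (399 + 199)) + (-214571 - 176879)) = 1/((-29 + 598) - 391450) = 1/(569 - 391450) = 1/(-390881) = -1/390881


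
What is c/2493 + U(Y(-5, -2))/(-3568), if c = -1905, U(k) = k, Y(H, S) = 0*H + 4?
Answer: -567251/741252 ≈ -0.76526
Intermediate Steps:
Y(H, S) = 4 (Y(H, S) = 0 + 4 = 4)
c/2493 + U(Y(-5, -2))/(-3568) = -1905/2493 + 4/(-3568) = -1905*1/2493 + 4*(-1/3568) = -635/831 - 1/892 = -567251/741252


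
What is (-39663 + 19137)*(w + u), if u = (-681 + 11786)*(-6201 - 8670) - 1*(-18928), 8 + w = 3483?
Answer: 3389254187352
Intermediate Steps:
w = 3475 (w = -8 + 3483 = 3475)
u = -165123527 (u = 11105*(-14871) + 18928 = -165142455 + 18928 = -165123527)
(-39663 + 19137)*(w + u) = (-39663 + 19137)*(3475 - 165123527) = -20526*(-165120052) = 3389254187352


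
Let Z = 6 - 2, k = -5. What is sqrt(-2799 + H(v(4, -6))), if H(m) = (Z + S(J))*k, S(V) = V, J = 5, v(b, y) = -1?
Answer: 6*I*sqrt(79) ≈ 53.329*I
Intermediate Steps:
Z = 4
H(m) = -45 (H(m) = (4 + 5)*(-5) = 9*(-5) = -45)
sqrt(-2799 + H(v(4, -6))) = sqrt(-2799 - 45) = sqrt(-2844) = 6*I*sqrt(79)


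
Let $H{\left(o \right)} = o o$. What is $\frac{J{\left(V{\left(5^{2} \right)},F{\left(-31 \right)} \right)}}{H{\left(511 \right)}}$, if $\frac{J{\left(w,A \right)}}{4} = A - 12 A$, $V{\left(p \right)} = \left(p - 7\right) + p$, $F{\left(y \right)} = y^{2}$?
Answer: $- \frac{42284}{261121} \approx -0.16193$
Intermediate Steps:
$H{\left(o \right)} = o^{2}$
$V{\left(p \right)} = -7 + 2 p$ ($V{\left(p \right)} = \left(-7 + p\right) + p = -7 + 2 p$)
$J{\left(w,A \right)} = - 44 A$ ($J{\left(w,A \right)} = 4 \left(A - 12 A\right) = 4 \left(- 11 A\right) = - 44 A$)
$\frac{J{\left(V{\left(5^{2} \right)},F{\left(-31 \right)} \right)}}{H{\left(511 \right)}} = \frac{\left(-44\right) \left(-31\right)^{2}}{511^{2}} = \frac{\left(-44\right) 961}{261121} = \left(-42284\right) \frac{1}{261121} = - \frac{42284}{261121}$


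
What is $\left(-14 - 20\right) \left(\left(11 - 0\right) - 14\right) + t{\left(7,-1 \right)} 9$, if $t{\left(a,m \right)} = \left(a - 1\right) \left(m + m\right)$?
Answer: $-6$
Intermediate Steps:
$t{\left(a,m \right)} = 2 m \left(-1 + a\right)$ ($t{\left(a,m \right)} = \left(-1 + a\right) 2 m = 2 m \left(-1 + a\right)$)
$\left(-14 - 20\right) \left(\left(11 - 0\right) - 14\right) + t{\left(7,-1 \right)} 9 = \left(-14 - 20\right) \left(\left(11 - 0\right) - 14\right) + 2 \left(-1\right) \left(-1 + 7\right) 9 = - 34 \left(\left(11 + 0\right) - 14\right) + 2 \left(-1\right) 6 \cdot 9 = - 34 \left(11 - 14\right) - 108 = \left(-34\right) \left(-3\right) - 108 = 102 - 108 = -6$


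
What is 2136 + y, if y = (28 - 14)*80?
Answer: 3256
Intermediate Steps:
y = 1120 (y = 14*80 = 1120)
2136 + y = 2136 + 1120 = 3256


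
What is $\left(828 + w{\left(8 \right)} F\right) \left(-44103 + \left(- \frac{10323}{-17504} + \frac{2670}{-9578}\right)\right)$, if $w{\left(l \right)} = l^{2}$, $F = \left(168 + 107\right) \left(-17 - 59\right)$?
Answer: $\frac{1235505151468902273}{20956664} \approx 5.8955 \cdot 10^{10}$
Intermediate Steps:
$F = -20900$ ($F = 275 \left(-76\right) = -20900$)
$\left(828 + w{\left(8 \right)} F\right) \left(-44103 + \left(- \frac{10323}{-17504} + \frac{2670}{-9578}\right)\right) = \left(828 + 8^{2} \left(-20900\right)\right) \left(-44103 + \left(- \frac{10323}{-17504} + \frac{2670}{-9578}\right)\right) = \left(828 + 64 \left(-20900\right)\right) \left(-44103 + \left(\left(-10323\right) \left(- \frac{1}{17504}\right) + 2670 \left(- \frac{1}{9578}\right)\right)\right) = \left(828 - 1337600\right) \left(-44103 + \left(\frac{10323}{17504} - \frac{1335}{4789}\right)\right) = - 1336772 \left(-44103 + \frac{26069007}{83826656}\right) = \left(-1336772\right) \left(- \frac{3696980940561}{83826656}\right) = \frac{1235505151468902273}{20956664}$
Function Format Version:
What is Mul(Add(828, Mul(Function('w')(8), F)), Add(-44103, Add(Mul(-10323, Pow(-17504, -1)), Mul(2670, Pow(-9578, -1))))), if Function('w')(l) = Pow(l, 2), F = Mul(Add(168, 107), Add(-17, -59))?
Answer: Rational(1235505151468902273, 20956664) ≈ 5.8955e+10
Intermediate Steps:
F = -20900 (F = Mul(275, -76) = -20900)
Mul(Add(828, Mul(Function('w')(8), F)), Add(-44103, Add(Mul(-10323, Pow(-17504, -1)), Mul(2670, Pow(-9578, -1))))) = Mul(Add(828, Mul(Pow(8, 2), -20900)), Add(-44103, Add(Mul(-10323, Pow(-17504, -1)), Mul(2670, Pow(-9578, -1))))) = Mul(Add(828, Mul(64, -20900)), Add(-44103, Add(Mul(-10323, Rational(-1, 17504)), Mul(2670, Rational(-1, 9578))))) = Mul(Add(828, -1337600), Add(-44103, Add(Rational(10323, 17504), Rational(-1335, 4789)))) = Mul(-1336772, Add(-44103, Rational(26069007, 83826656))) = Mul(-1336772, Rational(-3696980940561, 83826656)) = Rational(1235505151468902273, 20956664)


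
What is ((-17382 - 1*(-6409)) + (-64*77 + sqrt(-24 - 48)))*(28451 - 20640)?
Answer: -124202711 + 46866*I*sqrt(2) ≈ -1.242e+8 + 66279.0*I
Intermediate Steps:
((-17382 - 1*(-6409)) + (-64*77 + sqrt(-24 - 48)))*(28451 - 20640) = ((-17382 + 6409) + (-4928 + sqrt(-72)))*7811 = (-10973 + (-4928 + 6*I*sqrt(2)))*7811 = (-15901 + 6*I*sqrt(2))*7811 = -124202711 + 46866*I*sqrt(2)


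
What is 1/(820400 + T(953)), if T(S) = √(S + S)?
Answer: 410200/336528079047 - √1906/673056158094 ≈ 1.2189e-6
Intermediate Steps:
T(S) = √2*√S (T(S) = √(2*S) = √2*√S)
1/(820400 + T(953)) = 1/(820400 + √2*√953) = 1/(820400 + √1906)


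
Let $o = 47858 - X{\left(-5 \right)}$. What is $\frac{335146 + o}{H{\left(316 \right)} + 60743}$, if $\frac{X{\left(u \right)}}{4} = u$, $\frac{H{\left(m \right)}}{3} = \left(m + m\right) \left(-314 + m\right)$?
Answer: $\frac{383024}{64535} \approx 5.9351$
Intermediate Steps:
$H{\left(m \right)} = 6 m \left(-314 + m\right)$ ($H{\left(m \right)} = 3 \left(m + m\right) \left(-314 + m\right) = 3 \cdot 2 m \left(-314 + m\right) = 6 m \left(-314 + m\right)$)
$X{\left(u \right)} = 4 u$
$o = 47878$ ($o = 47858 - 4 \left(-5\right) = 47858 - -20 = 47858 + 20 = 47878$)
$\frac{335146 + o}{H{\left(316 \right)} + 60743} = \frac{335146 + 47878}{6 \cdot 316 \left(-314 + 316\right) + 60743} = \frac{383024}{6 \cdot 316 \cdot 2 + 60743} = \frac{383024}{3792 + 60743} = \frac{383024}{64535}$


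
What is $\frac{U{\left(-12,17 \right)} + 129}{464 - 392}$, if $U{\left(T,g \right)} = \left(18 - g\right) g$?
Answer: $\frac{73}{36} \approx 2.0278$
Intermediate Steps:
$U{\left(T,g \right)} = g \left(18 - g\right)$
$\frac{U{\left(-12,17 \right)} + 129}{464 - 392} = \frac{17 \left(18 - 17\right) + 129}{464 - 392} = \frac{17 \left(18 - 17\right) + 129}{72} = \left(17 \cdot 1 + 129\right) \frac{1}{72} = \left(17 + 129\right) \frac{1}{72} = 146 \cdot \frac{1}{72} = \frac{73}{36}$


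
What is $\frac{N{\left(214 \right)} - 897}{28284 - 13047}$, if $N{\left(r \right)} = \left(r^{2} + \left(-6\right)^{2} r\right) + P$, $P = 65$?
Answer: $\frac{5852}{1693} \approx 3.4566$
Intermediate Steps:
$N{\left(r \right)} = 65 + r^{2} + 36 r$ ($N{\left(r \right)} = \left(r^{2} + \left(-6\right)^{2} r\right) + 65 = \left(r^{2} + 36 r\right) + 65 = 65 + r^{2} + 36 r$)
$\frac{N{\left(214 \right)} - 897}{28284 - 13047} = \frac{\left(65 + 214^{2} + 36 \cdot 214\right) - 897}{28284 - 13047} = \frac{\left(65 + 45796 + 7704\right) - 897}{15237} = \left(53565 - 897\right) \frac{1}{15237} = 52668 \cdot \frac{1}{15237} = \frac{5852}{1693}$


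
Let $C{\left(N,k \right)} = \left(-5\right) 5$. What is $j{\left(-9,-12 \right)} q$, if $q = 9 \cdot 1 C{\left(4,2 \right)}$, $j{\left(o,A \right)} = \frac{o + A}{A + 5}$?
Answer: $-675$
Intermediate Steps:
$C{\left(N,k \right)} = -25$
$j{\left(o,A \right)} = \frac{A + o}{5 + A}$
$q = -225$ ($q = 9 \cdot 1 \left(-25\right) = 9 \left(-25\right) = -225$)
$j{\left(-9,-12 \right)} q = \frac{-12 - 9}{5 - 12} \left(-225\right) = \frac{1}{-7} \left(-21\right) \left(-225\right) = \left(- \frac{1}{7}\right) \left(-21\right) \left(-225\right) = 3 \left(-225\right) = -675$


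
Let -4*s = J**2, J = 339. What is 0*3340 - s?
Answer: 114921/4 ≈ 28730.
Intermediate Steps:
s = -114921/4 (s = -1/4*339**2 = -1/4*114921 = -114921/4 ≈ -28730.)
0*3340 - s = 0*3340 - 1*(-114921/4) = 0 + 114921/4 = 114921/4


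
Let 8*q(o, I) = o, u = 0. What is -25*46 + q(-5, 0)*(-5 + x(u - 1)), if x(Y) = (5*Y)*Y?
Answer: -1150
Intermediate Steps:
q(o, I) = o/8
x(Y) = 5*Y²
-25*46 + q(-5, 0)*(-5 + x(u - 1)) = -25*46 + ((⅛)*(-5))*(-5 + 5*(0 - 1)²) = -1150 - 5*(-5 + 5*(-1)²)/8 = -1150 - 5*(-5 + 5*1)/8 = -1150 - 5*(-5 + 5)/8 = -1150 - 5/8*0 = -1150 + 0 = -1150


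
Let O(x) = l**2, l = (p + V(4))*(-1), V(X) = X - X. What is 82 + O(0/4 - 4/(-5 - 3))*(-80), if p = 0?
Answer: 82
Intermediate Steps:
V(X) = 0
l = 0 (l = (0 + 0)*(-1) = 0*(-1) = 0)
O(x) = 0 (O(x) = 0**2 = 0)
82 + O(0/4 - 4/(-5 - 3))*(-80) = 82 + 0*(-80) = 82 + 0 = 82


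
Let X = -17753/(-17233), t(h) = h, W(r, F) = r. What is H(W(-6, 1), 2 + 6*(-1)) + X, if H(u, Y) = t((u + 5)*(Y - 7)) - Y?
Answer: 276248/17233 ≈ 16.030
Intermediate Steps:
H(u, Y) = -Y + (-7 + Y)*(5 + u) (H(u, Y) = (u + 5)*(Y - 7) - Y = (5 + u)*(-7 + Y) - Y = (-7 + Y)*(5 + u) - Y = -Y + (-7 + Y)*(5 + u))
X = 17753/17233 (X = -17753*(-1/17233) = 17753/17233 ≈ 1.0302)
H(W(-6, 1), 2 + 6*(-1)) + X = (-35 - 7*(-6) + 4*(2 + 6*(-1)) + (2 + 6*(-1))*(-6)) + 17753/17233 = (-35 + 42 + 4*(2 - 6) + (2 - 6)*(-6)) + 17753/17233 = (-35 + 42 + 4*(-4) - 4*(-6)) + 17753/17233 = (-35 + 42 - 16 + 24) + 17753/17233 = 15 + 17753/17233 = 276248/17233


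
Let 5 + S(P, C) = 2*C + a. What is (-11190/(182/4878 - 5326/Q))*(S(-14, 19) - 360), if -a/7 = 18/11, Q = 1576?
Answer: -80068398234840/70656839 ≈ -1.1332e+6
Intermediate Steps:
a = -126/11 ≈ -11.455
S(P, C) = -181/11 + 2*C (S(P, C) = -5 + (2*C - 126/11) = -5 + (-126/11 + 2*C) = -181/11 + 2*C)
(-11190/(182/4878 - 5326/Q))*(S(-14, 19) - 360) = (-11190/(182/4878 - 5326/1576))*((-181/11 + 2*19) - 360) = (-11190/(182*(1/4878) - 5326*1/1576))*((-181/11 + 38) - 360) = (-11190/(91/2439 - 2663/788))*(237/11 - 360) = -11190/(-6423349/1921932)*(-3723/11) = -11190*(-1921932/6423349)*(-3723/11) = (21506419080/6423349)*(-3723/11) = -80068398234840/70656839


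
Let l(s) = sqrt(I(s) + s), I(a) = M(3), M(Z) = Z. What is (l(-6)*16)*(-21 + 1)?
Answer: -320*I*sqrt(3) ≈ -554.26*I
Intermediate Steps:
I(a) = 3
l(s) = sqrt(3 + s)
(l(-6)*16)*(-21 + 1) = (sqrt(3 - 6)*16)*(-21 + 1) = (sqrt(-3)*16)*(-20) = ((I*sqrt(3))*16)*(-20) = (16*I*sqrt(3))*(-20) = -320*I*sqrt(3)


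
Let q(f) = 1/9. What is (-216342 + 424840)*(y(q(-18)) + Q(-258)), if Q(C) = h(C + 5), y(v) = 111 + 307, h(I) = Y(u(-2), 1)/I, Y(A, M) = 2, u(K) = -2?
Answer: 22049080496/253 ≈ 8.7150e+7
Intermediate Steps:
q(f) = ⅑
h(I) = 2/I
y(v) = 418
Q(C) = 2/(5 + C) (Q(C) = 2/(C + 5) = 2/(5 + C))
(-216342 + 424840)*(y(q(-18)) + Q(-258)) = (-216342 + 424840)*(418 + 2/(5 - 258)) = 208498*(418 + 2/(-253)) = 208498*(418 + 2*(-1/253)) = 208498*(418 - 2/253) = 208498*(105752/253) = 22049080496/253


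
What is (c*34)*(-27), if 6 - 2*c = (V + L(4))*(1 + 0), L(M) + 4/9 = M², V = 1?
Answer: 4845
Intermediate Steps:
L(M) = -4/9 + M²
c = -95/18 (c = 3 - (1 + (-4/9 + 4²))*(1 + 0)/2 = 3 - (1 + (-4/9 + 16))/2 = 3 - (1 + 140/9)/2 = 3 - 149/18 = -95/18 ≈ -5.2778)
(c*34)*(-27) = -95/18*34*(-27) = -1615/9*(-27) = 4845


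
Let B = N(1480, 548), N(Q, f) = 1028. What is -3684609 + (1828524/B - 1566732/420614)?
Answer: -199053123171336/54048899 ≈ -3.6828e+6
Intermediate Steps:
B = 1028
-3684609 + (1828524/B - 1566732/420614) = -3684609 + (1828524/1028 - 1566732/420614) = -3684609 + (1828524*(1/1028) - 1566732*1/420614) = -3684609 + (457131/257 - 783366/210307) = -3684609 + 95936524155/54048899 = -199053123171336/54048899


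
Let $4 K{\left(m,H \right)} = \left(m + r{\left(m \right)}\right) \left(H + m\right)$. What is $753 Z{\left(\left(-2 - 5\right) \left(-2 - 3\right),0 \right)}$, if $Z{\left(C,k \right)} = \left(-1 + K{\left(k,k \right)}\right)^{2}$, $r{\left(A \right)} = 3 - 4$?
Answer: $753$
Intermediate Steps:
$r{\left(A \right)} = -1$
$K{\left(m,H \right)} = \frac{\left(-1 + m\right) \left(H + m\right)}{4}$ ($K{\left(m,H \right)} = \frac{\left(m - 1\right) \left(H + m\right)}{4} = \frac{\left(-1 + m\right) \left(H + m\right)}{4}$)
$Z{\left(C,k \right)} = \left(-1 + \frac{k^{2}}{2} - \frac{k}{2}\right)^{2}$ ($Z{\left(C,k \right)} = \left(-1 + \left(- \frac{k}{4} - \frac{k}{4} + \frac{k^{2}}{4} + \frac{k k}{4}\right)\right)^{2} = \left(-1 + \left(- \frac{k}{4} - \frac{k}{4} + \frac{k^{2}}{4} + \frac{k^{2}}{4}\right)\right)^{2} = \left(-1 + \left(\frac{k^{2}}{2} - \frac{k}{2}\right)\right)^{2} = \left(-1 + \frac{k^{2}}{2} - \frac{k}{2}\right)^{2}$)
$753 Z{\left(\left(-2 - 5\right) \left(-2 - 3\right),0 \right)} = 753 \frac{\left(-2 + 0^{2} - 0\right)^{2}}{4} = 753 \frac{\left(-2 + 0 + 0\right)^{2}}{4} = 753 \frac{\left(-2\right)^{2}}{4} = 753 \cdot \frac{1}{4} \cdot 4 = 753 \cdot 1 = 753$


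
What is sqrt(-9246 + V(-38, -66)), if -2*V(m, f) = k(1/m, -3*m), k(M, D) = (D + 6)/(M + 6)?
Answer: 3*I*sqrt(52994966)/227 ≈ 96.208*I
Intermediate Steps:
k(M, D) = (6 + D)/(6 + M)
V(m, f) = -(6 - 3*m)/(2*(6 + 1/m))
sqrt(-9246 + V(-38, -66)) = sqrt(-9246 + (3/2)*(-38)*(-2 - 38)/(1 + 6*(-38))) = sqrt(-9246 + (3/2)*(-38)*(-40)/(1 - 228)) = sqrt(-9246 + (3/2)*(-38)*(-40)/(-227)) = sqrt(-9246 + (3/2)*(-38)*(-1/227)*(-40)) = sqrt(-9246 - 2280/227) = sqrt(-2101122/227) = 3*I*sqrt(52994966)/227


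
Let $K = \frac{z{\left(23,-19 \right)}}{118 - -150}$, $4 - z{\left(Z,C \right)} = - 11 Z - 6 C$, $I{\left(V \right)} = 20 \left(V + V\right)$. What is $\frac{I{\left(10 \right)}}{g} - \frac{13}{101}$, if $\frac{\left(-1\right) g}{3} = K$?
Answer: $- \frac{10832777}{43329} \approx -250.01$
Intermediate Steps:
$I{\left(V \right)} = 40 V$ ($I{\left(V \right)} = 20 \cdot 2 V = 40 V$)
$z{\left(Z,C \right)} = 4 + 6 C + 11 Z$ ($z{\left(Z,C \right)} = 4 - \left(- 11 Z - 6 C\right) = 4 + \left(6 C + 11 Z\right) = 4 + 6 C + 11 Z$)
$K = \frac{143}{268}$ ($K = \frac{4 + 6 \left(-19\right) + 11 \cdot 23}{118 - -150} = \frac{4 - 114 + 253}{118 + 150} = \frac{143}{268} \approx 0.53358$)
$g = - \frac{429}{268}$ ($g = \left(-3\right) \frac{143}{268} = - \frac{429}{268} \approx -1.6007$)
$\frac{I{\left(10 \right)}}{g} - \frac{13}{101} = \frac{40 \cdot 10}{- \frac{429}{268}} - \frac{13}{101} = 400 \left(- \frac{268}{429}\right) - \frac{13}{101} = - \frac{107200}{429} - \frac{13}{101} = - \frac{10832777}{43329}$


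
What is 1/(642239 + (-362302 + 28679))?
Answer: 1/308616 ≈ 3.2403e-6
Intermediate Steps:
1/(642239 + (-362302 + 28679)) = 1/(642239 - 333623) = 1/308616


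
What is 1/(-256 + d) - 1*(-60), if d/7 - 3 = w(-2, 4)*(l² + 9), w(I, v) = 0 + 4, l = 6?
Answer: 61501/1025 ≈ 60.001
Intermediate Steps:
w(I, v) = 4
d = 1281 (d = 21 + 7*(4*(6² + 9)) = 21 + 7*(4*(36 + 9)) = 21 + 7*(4*45) = 21 + 7*180 = 21 + 1260 = 1281)
1/(-256 + d) - 1*(-60) = 1/(-256 + 1281) - 1*(-60) = 1/1025 + 60 = 61501/1025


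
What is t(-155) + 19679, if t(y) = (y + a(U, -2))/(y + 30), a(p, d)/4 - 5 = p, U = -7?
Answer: 2460038/125 ≈ 19680.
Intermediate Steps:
a(p, d) = 20 + 4*p
t(y) = (-8 + y)/(30 + y) (t(y) = (y + (20 + 4*(-7)))/(y + 30) = (y + (20 - 28))/(30 + y) = (y - 8)/(30 + y) = (-8 + y)/(30 + y))
t(-155) + 19679 = (-8 - 155)/(30 - 155) + 19679 = -163/(-125) + 19679 = -1/125*(-163) + 19679 = 163/125 + 19679 = 2460038/125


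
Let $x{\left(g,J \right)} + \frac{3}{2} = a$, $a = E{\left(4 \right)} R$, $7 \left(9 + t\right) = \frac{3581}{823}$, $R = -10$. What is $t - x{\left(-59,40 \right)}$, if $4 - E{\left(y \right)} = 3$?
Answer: $\frac{35967}{11522} \approx 3.1216$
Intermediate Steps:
$E{\left(y \right)} = 1$ ($E{\left(y \right)} = 4 - 3 = 1$)
$t = - \frac{48268}{5761}$ ($t = -9 + \frac{3581 \cdot \frac{1}{823}}{7} = -9 + \frac{1}{7} \cdot \frac{3581}{823} = -9 + \frac{3581}{5761} = - \frac{48268}{5761} \approx -8.3784$)
$a = -10$ ($a = 1 \left(-10\right) = -10$)
$x{\left(g,J \right)} = - \frac{23}{2}$ ($x{\left(g,J \right)} = - \frac{3}{2} - 10 = - \frac{23}{2}$)
$t - x{\left(-59,40 \right)} = - \frac{48268}{5761} - - \frac{23}{2} = - \frac{48268}{5761} + \frac{23}{2} = \frac{35967}{11522}$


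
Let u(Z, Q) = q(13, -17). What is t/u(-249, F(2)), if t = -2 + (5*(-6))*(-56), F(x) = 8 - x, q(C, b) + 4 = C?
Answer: 1678/9 ≈ 186.44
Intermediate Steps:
q(C, b) = -4 + C
u(Z, Q) = 9 (u(Z, Q) = -4 + 13 = 9)
t = 1678 (t = -2 - 30*(-56) = -2 + 1680 = 1678)
t/u(-249, F(2)) = 1678/9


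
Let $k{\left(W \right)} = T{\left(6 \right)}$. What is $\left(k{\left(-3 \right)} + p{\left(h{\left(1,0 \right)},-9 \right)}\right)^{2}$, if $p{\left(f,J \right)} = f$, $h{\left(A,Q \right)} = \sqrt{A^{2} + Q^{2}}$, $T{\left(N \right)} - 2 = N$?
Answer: $81$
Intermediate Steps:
$T{\left(N \right)} = 2 + N$
$k{\left(W \right)} = 8$ ($k{\left(W \right)} = 2 + 6 = 8$)
$\left(k{\left(-3 \right)} + p{\left(h{\left(1,0 \right)},-9 \right)}\right)^{2} = \left(8 + \sqrt{1^{2} + 0^{2}}\right)^{2} = \left(8 + \sqrt{1 + 0}\right)^{2} = \left(8 + \sqrt{1}\right)^{2} = \left(8 + 1\right)^{2} = 9^{2} = 81$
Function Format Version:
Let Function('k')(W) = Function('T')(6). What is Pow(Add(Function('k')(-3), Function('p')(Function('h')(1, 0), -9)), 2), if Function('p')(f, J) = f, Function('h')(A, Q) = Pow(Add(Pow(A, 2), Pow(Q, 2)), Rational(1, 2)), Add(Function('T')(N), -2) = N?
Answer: 81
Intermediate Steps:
Function('T')(N) = Add(2, N)
Function('k')(W) = 8 (Function('k')(W) = Add(2, 6) = 8)
Pow(Add(Function('k')(-3), Function('p')(Function('h')(1, 0), -9)), 2) = Pow(Add(8, Pow(Add(Pow(1, 2), Pow(0, 2)), Rational(1, 2))), 2) = Pow(Add(8, Pow(Add(1, 0), Rational(1, 2))), 2) = Pow(Add(8, Pow(1, Rational(1, 2))), 2) = Pow(Add(8, 1), 2) = Pow(9, 2) = 81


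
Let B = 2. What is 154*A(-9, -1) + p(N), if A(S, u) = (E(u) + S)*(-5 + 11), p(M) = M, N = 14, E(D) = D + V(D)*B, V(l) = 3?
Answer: -3682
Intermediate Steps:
E(D) = 6 + D (E(D) = D + 3*2 = D + 6 = 6 + D)
A(S, u) = 36 + 6*S + 6*u (A(S, u) = ((6 + u) + S)*(-5 + 11) = (6 + S + u)*6 = 36 + 6*S + 6*u)
154*A(-9, -1) + p(N) = 154*(36 + 6*(-9) + 6*(-1)) + 14 = 154*(36 - 54 - 6) + 14 = 154*(-24) + 14 = -3696 + 14 = -3682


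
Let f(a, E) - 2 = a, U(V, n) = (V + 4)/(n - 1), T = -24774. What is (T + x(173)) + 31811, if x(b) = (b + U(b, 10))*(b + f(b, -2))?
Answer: 74085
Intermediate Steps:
U(V, n) = (4 + V)/(-1 + n)
f(a, E) = 2 + a
x(b) = (2 + 2*b)*(4/9 + 10*b/9) (x(b) = (b + (4 + b)/(-1 + 10))*(b + (2 + b)) = (b + (4 + b)/9)*(2 + 2*b) = (b + (4/9 + b/9))*(2 + 2*b) = (4/9 + 10*b/9)*(2 + 2*b) = (2 + 2*b)*(4/9 + 10*b/9))
(T + x(173)) + 31811 = (-24774 + (8/9 + (20/9)*173² + (28/9)*173)) + 31811 = (-24774 + (8/9 + (20/9)*29929 + 4844/9)) + 31811 = (-24774 + (8/9 + 598580/9 + 4844/9)) + 31811 = (-24774 + 67048) + 31811 = 42274 + 31811 = 74085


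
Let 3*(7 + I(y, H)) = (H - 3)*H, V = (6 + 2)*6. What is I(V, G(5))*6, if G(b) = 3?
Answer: -42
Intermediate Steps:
V = 48 (V = 8*6 = 48)
I(y, H) = -7 + H*(-3 + H)/3 (I(y, H) = -7 + ((H - 3)*H)/3 = -7 + ((-3 + H)*H)/3 = -7 + (H*(-3 + H))/3 = -7 + H*(-3 + H)/3)
I(V, G(5))*6 = (-7 - 1*3 + (⅓)*3²)*6 = (-7 - 3 + (⅓)*9)*6 = (-7 - 3 + 3)*6 = -7*6 = -42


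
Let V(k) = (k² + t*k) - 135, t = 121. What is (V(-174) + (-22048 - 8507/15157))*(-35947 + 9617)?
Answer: 5172749250720/15157 ≈ 3.4128e+8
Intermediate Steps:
V(k) = -135 + k² + 121*k (V(k) = (k² + 121*k) - 135 = -135 + k² + 121*k)
(V(-174) + (-22048 - 8507/15157))*(-35947 + 9617) = ((-135 + (-174)² + 121*(-174)) + (-22048 - 8507/15157))*(-35947 + 9617) = ((-135 + 30276 - 21054) + (-22048 - 8507/15157))*(-26330) = (9087 + (-22048 - 1*8507/15157))*(-26330) = (9087 + (-22048 - 8507/15157))*(-26330) = (9087 - 334190043/15157)*(-26330) = -196458384/15157*(-26330) = 5172749250720/15157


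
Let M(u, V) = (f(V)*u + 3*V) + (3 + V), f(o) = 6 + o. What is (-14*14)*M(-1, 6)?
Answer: -2940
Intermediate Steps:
M(u, V) = 3 + 4*V + u*(6 + V) (M(u, V) = ((6 + V)*u + 3*V) + (3 + V) = (u*(6 + V) + 3*V) + (3 + V) = (3*V + u*(6 + V)) + (3 + V) = 3 + 4*V + u*(6 + V))
(-14*14)*M(-1, 6) = (-14*14)*(3 + 4*6 - (6 + 6)) = -196*(3 + 24 - 1*12) = -196*(3 + 24 - 12) = -196*15 = -2940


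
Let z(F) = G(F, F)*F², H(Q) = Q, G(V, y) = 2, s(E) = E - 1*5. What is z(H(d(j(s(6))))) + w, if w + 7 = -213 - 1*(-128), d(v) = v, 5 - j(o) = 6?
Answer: -90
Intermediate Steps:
s(E) = -5 + E (s(E) = E - 5 = -5 + E)
j(o) = -1 (j(o) = 5 - 1*6 = 5 - 6 = -1)
w = -92 (w = -7 + (-213 - 1*(-128)) = -7 + (-213 + 128) = -7 - 85 = -92)
z(F) = 2*F²
z(H(d(j(s(6))))) + w = 2*(-1)² - 92 = 2*1 - 92 = 2 - 92 = -90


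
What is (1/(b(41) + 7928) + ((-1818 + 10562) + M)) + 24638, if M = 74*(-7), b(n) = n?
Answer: 261893217/7969 ≈ 32864.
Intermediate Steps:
M = -518
(1/(b(41) + 7928) + ((-1818 + 10562) + M)) + 24638 = (1/(41 + 7928) + ((-1818 + 10562) - 518)) + 24638 = (1/7969 + (8744 - 518)) + 24638 = (1/7969 + 8226) + 24638 = 65552995/7969 + 24638 = 261893217/7969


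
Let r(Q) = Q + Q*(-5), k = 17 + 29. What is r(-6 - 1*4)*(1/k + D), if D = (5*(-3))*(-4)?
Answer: 55220/23 ≈ 2400.9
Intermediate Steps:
k = 46
r(Q) = -4*Q (r(Q) = Q - 5*Q = -4*Q)
D = 60 (D = -15*(-4) = 60)
r(-6 - 1*4)*(1/k + D) = (-4*(-6 - 1*4))*(1/46 + 60) = (-4*(-6 - 4))*(1/46 + 60) = -4*(-10)*(2761/46) = 40*(2761/46) = 55220/23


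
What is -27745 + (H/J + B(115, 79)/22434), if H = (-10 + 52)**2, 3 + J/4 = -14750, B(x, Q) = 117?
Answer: -3060912526261/110322934 ≈ -27745.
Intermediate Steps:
J = -59012 (J = -12 + 4*(-14750) = -12 - 59000 = -59012)
H = 1764 (H = 42**2 = 1764)
-27745 + (H/J + B(115, 79)/22434) = -27745 + (1764/(-59012) + 117/22434) = -27745 + (1764*(-1/59012) + 117*(1/22434)) = -27745 + (-441/14753 + 39/7478) = -27745 - 2722431/110322934 = -3060912526261/110322934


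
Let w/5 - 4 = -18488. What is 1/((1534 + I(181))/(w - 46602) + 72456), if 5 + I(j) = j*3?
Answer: 69511/5036487980 ≈ 1.3801e-5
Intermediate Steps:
w = -92420 (w = 20 + 5*(-18488) = 20 - 92440 = -92420)
I(j) = -5 + 3*j (I(j) = -5 + j*3 = -5 + 3*j)
1/((1534 + I(181))/(w - 46602) + 72456) = 1/((1534 + (-5 + 3*181))/(-92420 - 46602) + 72456) = 1/((1534 + (-5 + 543))/(-139022) + 72456) = 1/((1534 + 538)*(-1/139022) + 72456) = 1/(2072*(-1/139022) + 72456) = 1/(-1036/69511 + 72456) = 1/(5036487980/69511) = 69511/5036487980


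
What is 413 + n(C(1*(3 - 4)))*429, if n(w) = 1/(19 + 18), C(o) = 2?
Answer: 15710/37 ≈ 424.59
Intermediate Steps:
n(w) = 1/37
413 + n(C(1*(3 - 4)))*429 = 413 + (1/37)*429 = 413 + 429/37 = 15710/37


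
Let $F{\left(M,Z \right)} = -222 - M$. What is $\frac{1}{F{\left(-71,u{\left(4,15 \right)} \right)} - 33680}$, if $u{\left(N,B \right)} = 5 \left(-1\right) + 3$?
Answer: $- \frac{1}{33831} \approx -2.9559 \cdot 10^{-5}$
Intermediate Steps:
$u{\left(N,B \right)} = -2$ ($u{\left(N,B \right)} = -5 + 3 = -2$)
$\frac{1}{F{\left(-71,u{\left(4,15 \right)} \right)} - 33680} = \frac{1}{\left(-222 - -71\right) - 33680} = \frac{1}{\left(-222 + 71\right) - 33680} = \frac{1}{-151 - 33680} = \frac{1}{-33831} = - \frac{1}{33831}$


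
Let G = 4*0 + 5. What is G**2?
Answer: 25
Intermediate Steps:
G = 5 (G = 0 + 5 = 5)
G**2 = 5**2 = 25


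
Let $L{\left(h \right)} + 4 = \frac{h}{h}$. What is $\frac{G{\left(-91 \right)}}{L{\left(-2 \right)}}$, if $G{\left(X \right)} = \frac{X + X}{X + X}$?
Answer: $- \frac{1}{3} \approx -0.33333$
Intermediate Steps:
$G{\left(X \right)} = 1$ ($G{\left(X \right)} = \frac{2 X}{2 X} = 2 X \frac{1}{2 X} = 1$)
$L{\left(h \right)} = -3$ ($L{\left(h \right)} = -4 + \frac{h}{h} = -4 + 1 = -3$)
$\frac{G{\left(-91 \right)}}{L{\left(-2 \right)}} = 1 \frac{1}{-3} = 1 \left(- \frac{1}{3}\right) = - \frac{1}{3}$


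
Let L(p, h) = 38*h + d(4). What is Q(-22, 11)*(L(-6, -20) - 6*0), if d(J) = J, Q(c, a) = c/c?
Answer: -756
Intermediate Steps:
Q(c, a) = 1
L(p, h) = 4 + 38*h (L(p, h) = 38*h + 4 = 4 + 38*h)
Q(-22, 11)*(L(-6, -20) - 6*0) = 1*((4 + 38*(-20)) - 6*0) = 1*((4 - 760) + 0) = 1*(-756 + 0) = 1*(-756) = -756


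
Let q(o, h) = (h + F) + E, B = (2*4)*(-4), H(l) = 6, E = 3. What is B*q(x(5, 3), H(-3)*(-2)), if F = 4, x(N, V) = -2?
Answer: 160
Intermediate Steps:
B = -32 (B = 8*(-4) = -32)
q(o, h) = 7 + h (q(o, h) = (h + 4) + 3 = (4 + h) + 3 = 7 + h)
B*q(x(5, 3), H(-3)*(-2)) = -32*(7 + 6*(-2)) = -32*(7 - 12) = -32*(-5) = 160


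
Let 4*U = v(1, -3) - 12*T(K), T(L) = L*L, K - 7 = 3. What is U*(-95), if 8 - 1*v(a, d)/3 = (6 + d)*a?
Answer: 112575/4 ≈ 28144.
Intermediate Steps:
K = 10 (K = 7 + 3 = 10)
T(L) = L²
v(a, d) = 24 - 3*a*(6 + d) (v(a, d) = 24 - 3*(6 + d)*a = 24 - 3*a*(6 + d))
U = -1185/4 (U = ((24 - 18*1 - 3*1*(-3)) - 12*10²)/4 = ((24 - 18 + 9) - 12*100)/4 = (15 - 1200)/4 = (¼)*(-1185) = -1185/4 ≈ -296.25)
U*(-95) = -1185/4*(-95) = 112575/4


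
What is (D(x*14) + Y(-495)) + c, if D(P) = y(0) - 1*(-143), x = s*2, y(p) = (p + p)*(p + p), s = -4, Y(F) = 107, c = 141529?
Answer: 141779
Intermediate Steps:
y(p) = 4*p**2 (y(p) = (2*p)*(2*p) = 4*p**2)
x = -8 (x = -4*2 = -8)
D(P) = 143 (D(P) = 4*0**2 - 1*(-143) = 4*0 + 143 = 0 + 143 = 143)
(D(x*14) + Y(-495)) + c = (143 + 107) + 141529 = 250 + 141529 = 141779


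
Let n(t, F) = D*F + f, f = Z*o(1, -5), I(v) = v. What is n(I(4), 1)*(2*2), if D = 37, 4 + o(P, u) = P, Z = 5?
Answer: 88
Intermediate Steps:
o(P, u) = -4 + P
f = -15 (f = 5*(-4 + 1) = 5*(-3) = -15)
n(t, F) = -15 + 37*F (n(t, F) = 37*F - 15 = -15 + 37*F)
n(I(4), 1)*(2*2) = (-15 + 37*1)*(2*2) = (-15 + 37)*4 = 22*4 = 88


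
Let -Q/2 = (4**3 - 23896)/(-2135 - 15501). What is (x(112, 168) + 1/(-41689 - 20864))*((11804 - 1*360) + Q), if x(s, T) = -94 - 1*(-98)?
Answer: 12621813827480/275796177 ≈ 45765.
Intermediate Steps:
x(s, T) = 4 (x(s, T) = -94 + 98 = 4)
Q = -11916/4409 (Q = -2*(4**3 - 23896)/(-2135 - 15501) = -2*(64 - 23896)/(-17636) = -(-47664)*(-1)/17636 = -2*5958/4409 = -11916/4409 ≈ -2.7027)
(x(112, 168) + 1/(-41689 - 20864))*((11804 - 1*360) + Q) = (4 + 1/(-41689 - 20864))*((11804 - 1*360) - 11916/4409) = (4 + 1/(-62553))*((11804 - 360) - 11916/4409) = (4 - 1/62553)*(11444 - 11916/4409) = (250211/62553)*(50444680/4409) = 12621813827480/275796177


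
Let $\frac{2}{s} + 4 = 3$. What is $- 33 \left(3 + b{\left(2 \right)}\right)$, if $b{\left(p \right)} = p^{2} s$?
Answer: $165$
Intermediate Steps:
$s = -2$ ($s = \frac{2}{-4 + 3} = \frac{2}{-1} = 2 \left(-1\right) = -2$)
$b{\left(p \right)} = - 2 p^{2}$ ($b{\left(p \right)} = p^{2} \left(-2\right) = - 2 p^{2}$)
$- 33 \left(3 + b{\left(2 \right)}\right) = - 33 \left(3 - 2 \cdot 2^{2}\right) = - 33 \left(3 - 8\right) = \left(-33\right) \left(-5\right) = 165$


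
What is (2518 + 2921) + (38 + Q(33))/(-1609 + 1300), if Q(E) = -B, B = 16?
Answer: 1680629/309 ≈ 5438.9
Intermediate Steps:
Q(E) = -16 (Q(E) = -1*16 = -16)
(2518 + 2921) + (38 + Q(33))/(-1609 + 1300) = (2518 + 2921) + (38 - 16)/(-1609 + 1300) = 5439 + 22/(-309) = 5439 + 22*(-1/309) = 5439 - 22/309 = 1680629/309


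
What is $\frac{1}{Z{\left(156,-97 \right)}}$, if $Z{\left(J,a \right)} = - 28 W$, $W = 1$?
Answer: $- \frac{1}{28} \approx -0.035714$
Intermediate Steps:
$Z{\left(J,a \right)} = -28$ ($Z{\left(J,a \right)} = \left(-28\right) 1 = -28$)
$\frac{1}{Z{\left(156,-97 \right)}} = \frac{1}{-28} = - \frac{1}{28}$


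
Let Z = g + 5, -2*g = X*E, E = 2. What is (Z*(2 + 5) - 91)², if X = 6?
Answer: 9604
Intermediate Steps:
g = -6 (g = -3*2 = -½*12 = -6)
Z = -1 (Z = -6 + 5 = -1)
(Z*(2 + 5) - 91)² = (-(2 + 5) - 91)² = (-1*7 - 91)² = (-7 - 91)² = (-98)² = 9604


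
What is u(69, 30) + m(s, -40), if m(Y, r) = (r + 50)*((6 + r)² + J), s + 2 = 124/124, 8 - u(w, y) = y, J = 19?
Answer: 11728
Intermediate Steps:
u(w, y) = 8 - y
s = -1 (s = -2 + 124/124 = -2 + 124*(1/124) = -2 + 1 = -1)
m(Y, r) = (19 + (6 + r)²)*(50 + r) (m(Y, r) = (r + 50)*((6 + r)² + 19) = (50 + r)*(19 + (6 + r)²) = (19 + (6 + r)²)*(50 + r))
u(69, 30) + m(s, -40) = (8 - 1*30) + (2750 + (-40)³ + 62*(-40)² + 655*(-40)) = (8 - 30) + (2750 - 64000 + 62*1600 - 26200) = -22 + (2750 - 64000 + 99200 - 26200) = -22 + 11750 = 11728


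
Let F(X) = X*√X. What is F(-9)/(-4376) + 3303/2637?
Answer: 367/293 + 27*I/4376 ≈ 1.2526 + 0.00617*I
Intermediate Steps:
F(X) = X^(3/2)
F(-9)/(-4376) + 3303/2637 = (-9)^(3/2)/(-4376) + 3303/2637 = -27*I*(-1/4376) + 3303*(1/2637) = 27*I/4376 + 367/293 = 367/293 + 27*I/4376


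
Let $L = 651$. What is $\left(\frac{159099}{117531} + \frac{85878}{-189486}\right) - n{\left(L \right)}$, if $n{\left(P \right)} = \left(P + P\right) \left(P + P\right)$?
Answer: $- \frac{233043118153664}{137472093} \approx -1.6952 \cdot 10^{6}$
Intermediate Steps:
$n{\left(P \right)} = 4 P^{2}$ ($n{\left(P \right)} = 2 P 2 P = 4 P^{2}$)
$\left(\frac{159099}{117531} + \frac{85878}{-189486}\right) - n{\left(L \right)} = \left(\frac{159099}{117531} + \frac{85878}{-189486}\right) - 4 \cdot 651^{2} = \left(159099 \cdot \frac{1}{117531} + 85878 \left(- \frac{1}{189486}\right)\right) - 4 \cdot 423801 = \left(\frac{53033}{39177} - \frac{4771}{10527}\right) - 1695204 = \frac{123788308}{137472093} - 1695204 = - \frac{233043118153664}{137472093}$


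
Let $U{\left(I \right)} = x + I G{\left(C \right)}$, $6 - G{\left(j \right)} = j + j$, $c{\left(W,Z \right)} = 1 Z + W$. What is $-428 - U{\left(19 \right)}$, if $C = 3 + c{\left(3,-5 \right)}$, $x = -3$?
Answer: $-501$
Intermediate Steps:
$c{\left(W,Z \right)} = W + Z$ ($c{\left(W,Z \right)} = Z + W = W + Z$)
$C = 1$ ($C = 3 + \left(3 - 5\right) = 3 - 2 = 1$)
$G{\left(j \right)} = 6 - 2 j$ ($G{\left(j \right)} = 6 - \left(j + j\right) = 6 - 2 j$)
$U{\left(I \right)} = -3 + 4 I$ ($U{\left(I \right)} = -3 + I \left(6 - 2\right) = -3 + I 4 = -3 + 4 I$)
$-428 - U{\left(19 \right)} = -428 - \left(-3 + 4 \cdot 19\right) = -428 - \left(-3 + 76\right) = -428 - 73 = -501$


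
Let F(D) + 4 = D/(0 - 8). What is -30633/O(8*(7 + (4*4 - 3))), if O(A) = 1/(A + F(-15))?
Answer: -38689479/8 ≈ -4.8362e+6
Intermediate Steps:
F(D) = -4 - D/8 (F(D) = -4 + D/(0 - 8) = -4 + D/(-8) = -4 + D*(-⅛) = -4 - D/8)
O(A) = 1/(-17/8 + A) (O(A) = 1/(A + (-4 - ⅛*(-15))) = 1/(A + (-4 + 15/8)) = 1/(A - 17/8) = 1/(-17/8 + A))
-30633/O(8*(7 + (4*4 - 3))) = -30633/(8/(-17 + 8*(8*(7 + (4*4 - 3))))) = -30633/(8/(-17 + 8*(8*(7 + (16 - 3))))) = -30633/(8/(-17 + 8*(8*(7 + 13)))) = -30633/(8/(-17 + 8*(8*20))) = -30633/(8/(-17 + 8*160)) = -30633/(8/(-17 + 1280)) = -30633/(8/1263) = -30633/(8*(1/1263)) = -30633/8/1263 = -30633*1263/8 = -38689479/8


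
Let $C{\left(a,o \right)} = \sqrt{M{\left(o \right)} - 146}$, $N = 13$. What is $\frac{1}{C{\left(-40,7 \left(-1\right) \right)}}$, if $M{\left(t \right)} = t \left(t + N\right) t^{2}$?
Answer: $- \frac{i \sqrt{551}}{1102} \approx - 0.021301 i$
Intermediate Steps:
$M{\left(t \right)} = t^{3} \left(13 + t\right)$ ($M{\left(t \right)} = t \left(t + 13\right) t^{2} = t \left(13 + t\right) t^{2} = t^{3} \left(13 + t\right)$)
$C{\left(a,o \right)} = \sqrt{-146 + o^{3} \left(13 + o\right)}$ ($C{\left(a,o \right)} = \sqrt{o^{3} \left(13 + o\right) - 146} = \sqrt{-146 + o^{3} \left(13 + o\right)}$)
$\frac{1}{C{\left(-40,7 \left(-1\right) \right)}} = \frac{1}{\sqrt{-146 + \left(7 \left(-1\right)\right)^{3} \left(13 + 7 \left(-1\right)\right)}} = \frac{1}{\sqrt{-146 + \left(-7\right)^{3} \left(13 - 7\right)}} = \frac{1}{\sqrt{-146 - 2058}} = \frac{1}{\sqrt{-2204}} = \frac{1}{2 i \sqrt{551}} = - \frac{i \sqrt{551}}{1102}$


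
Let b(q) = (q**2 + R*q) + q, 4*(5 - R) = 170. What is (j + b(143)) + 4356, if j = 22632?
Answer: 84435/2 ≈ 42218.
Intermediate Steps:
R = -75/2 (R = 5 - 1/4*170 = 5 - 85/2 = -75/2 ≈ -37.500)
b(q) = q**2 - 73*q/2 (b(q) = (q**2 - 75*q/2) + q = q**2 - 73*q/2)
(j + b(143)) + 4356 = (22632 + (1/2)*143*(-73 + 2*143)) + 4356 = (22632 + (1/2)*143*(-73 + 286)) + 4356 = (22632 + (1/2)*143*213) + 4356 = (22632 + 30459/2) + 4356 = 75723/2 + 4356 = 84435/2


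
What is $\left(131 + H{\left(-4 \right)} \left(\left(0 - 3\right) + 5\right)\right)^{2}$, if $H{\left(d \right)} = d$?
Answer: $15129$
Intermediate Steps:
$\left(131 + H{\left(-4 \right)} \left(\left(0 - 3\right) + 5\right)\right)^{2} = \left(131 - 4 \left(\left(0 - 3\right) + 5\right)\right)^{2} = \left(131 - 4 \left(-3 + 5\right)\right)^{2} = \left(131 - 8\right)^{2} = 123^{2} = 15129$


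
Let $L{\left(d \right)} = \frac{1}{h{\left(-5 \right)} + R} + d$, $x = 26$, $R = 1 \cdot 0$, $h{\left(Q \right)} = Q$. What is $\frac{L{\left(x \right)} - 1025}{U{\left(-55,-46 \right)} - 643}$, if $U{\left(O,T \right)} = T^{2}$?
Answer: $- \frac{4996}{7365} \approx -0.67834$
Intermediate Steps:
$R = 0$
$L{\left(d \right)} = - \frac{1}{5} + d$ ($L{\left(d \right)} = \frac{1}{-5 + 0} + d = \frac{1}{-5} + d = - \frac{1}{5} + d$)
$\frac{L{\left(x \right)} - 1025}{U{\left(-55,-46 \right)} - 643} = \frac{\left(- \frac{1}{5} + 26\right) - 1025}{\left(-46\right)^{2} - 643} = \frac{\frac{129}{5} - 1025}{2116 - 643} = - \frac{4996}{5 \cdot 1473} = \left(- \frac{4996}{5}\right) \frac{1}{1473} = - \frac{4996}{7365}$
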